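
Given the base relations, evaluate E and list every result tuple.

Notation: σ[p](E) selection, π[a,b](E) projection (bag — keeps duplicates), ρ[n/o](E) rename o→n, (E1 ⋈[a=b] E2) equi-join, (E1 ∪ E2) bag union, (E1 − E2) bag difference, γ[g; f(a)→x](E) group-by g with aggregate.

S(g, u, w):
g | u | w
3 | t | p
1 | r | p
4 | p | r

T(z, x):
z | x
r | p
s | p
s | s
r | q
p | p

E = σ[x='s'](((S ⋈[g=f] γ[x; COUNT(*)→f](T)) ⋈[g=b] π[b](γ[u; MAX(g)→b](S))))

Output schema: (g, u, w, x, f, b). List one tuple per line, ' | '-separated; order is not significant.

Stepwise |·|:
  S → 3
  T → 5
  γ[x; COUNT(*)→f](T) → 3
  (S ⋈[g=f] γ[x; COUNT(*)→f](T)) → 3
  S → 3
  γ[u; MAX(g)→b](S) → 3
  π[b](γ[u; MAX(g)→b](S)) → 3
  ((S ⋈[g=f] γ[x; COUNT(*)→f](T)) ⋈[g=b] π[b](γ[u; MAX(g)→b](S))) → 3
  σ[x='s'](((S ⋈[g=f] γ[x; COUNT(*)→f](T)) ⋈[g=b] π[b](γ[u; MAX(g)→b](S)))) → 1

== RESULT ==
g | u | w | x | f | b
1 | r | p | s | 1 | 1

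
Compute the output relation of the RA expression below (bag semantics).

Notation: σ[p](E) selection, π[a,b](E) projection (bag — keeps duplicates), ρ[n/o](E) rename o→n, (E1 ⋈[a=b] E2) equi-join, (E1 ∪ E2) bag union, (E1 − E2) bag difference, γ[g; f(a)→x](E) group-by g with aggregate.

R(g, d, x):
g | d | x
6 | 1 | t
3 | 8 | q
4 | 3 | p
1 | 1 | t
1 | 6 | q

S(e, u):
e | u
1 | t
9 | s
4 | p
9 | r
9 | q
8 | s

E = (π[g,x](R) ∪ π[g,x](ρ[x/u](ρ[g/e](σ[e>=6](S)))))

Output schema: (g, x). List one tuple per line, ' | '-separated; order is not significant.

Subexpression sizes:
  R → 5
  π[g,x](R) → 5
  S → 6
  σ[e>=6](S) → 4
  ρ[g/e](σ[e>=6](S)) → 4
  ρ[x/u](ρ[g/e](σ[e>=6](S))) → 4
  π[g,x](ρ[x/u](ρ[g/e](σ[e>=6](S)))) → 4
  (π[g,x](R) ∪ π[g,x](ρ[x/u](ρ[g/e](σ[e>=6](S))))) → 9

== RESULT ==
g | x
1 | q
1 | t
3 | q
4 | p
6 | t
8 | s
9 | q
9 | r
9 | s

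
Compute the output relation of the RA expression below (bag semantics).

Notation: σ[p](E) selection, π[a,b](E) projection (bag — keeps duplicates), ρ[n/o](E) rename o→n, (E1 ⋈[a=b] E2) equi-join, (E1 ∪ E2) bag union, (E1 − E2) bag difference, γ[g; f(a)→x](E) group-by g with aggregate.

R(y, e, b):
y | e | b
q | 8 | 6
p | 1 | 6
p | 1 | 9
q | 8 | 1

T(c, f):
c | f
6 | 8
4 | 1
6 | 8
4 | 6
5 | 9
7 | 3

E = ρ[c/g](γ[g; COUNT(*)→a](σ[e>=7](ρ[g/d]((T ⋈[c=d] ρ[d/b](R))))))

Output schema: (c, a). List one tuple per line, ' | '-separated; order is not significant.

Row counts bottom-up:
  T → 6
  R → 4
  ρ[d/b](R) → 4
  (T ⋈[c=d] ρ[d/b](R)) → 4
  ρ[g/d]((T ⋈[c=d] ρ[d/b](R))) → 4
  σ[e>=7](ρ[g/d]((T ⋈[c=d] ρ[d/b](R)))) → 2
  γ[g; COUNT(*)→a](σ[e>=7](ρ[g/d]((T ⋈[c=d] ρ[d/b](R))))) → 1
  ρ[c/g](γ[g; COUNT(*)→a](σ[e>=7](ρ[g/d]((T ⋈[c=d] ρ[d/b](R)))))) → 1

== RESULT ==
c | a
6 | 2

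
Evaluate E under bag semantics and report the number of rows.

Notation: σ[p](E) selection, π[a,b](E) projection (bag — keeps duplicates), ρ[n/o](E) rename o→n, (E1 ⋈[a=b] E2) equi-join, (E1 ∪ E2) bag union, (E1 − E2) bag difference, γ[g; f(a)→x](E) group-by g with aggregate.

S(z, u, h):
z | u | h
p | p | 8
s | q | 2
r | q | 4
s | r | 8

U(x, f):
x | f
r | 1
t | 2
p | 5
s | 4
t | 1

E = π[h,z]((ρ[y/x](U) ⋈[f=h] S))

Subexpression sizes:
  U → 5
  ρ[y/x](U) → 5
  S → 4
  (ρ[y/x](U) ⋈[f=h] S) → 2
  π[h,z]((ρ[y/x](U) ⋈[f=h] S)) → 2

|E| = 2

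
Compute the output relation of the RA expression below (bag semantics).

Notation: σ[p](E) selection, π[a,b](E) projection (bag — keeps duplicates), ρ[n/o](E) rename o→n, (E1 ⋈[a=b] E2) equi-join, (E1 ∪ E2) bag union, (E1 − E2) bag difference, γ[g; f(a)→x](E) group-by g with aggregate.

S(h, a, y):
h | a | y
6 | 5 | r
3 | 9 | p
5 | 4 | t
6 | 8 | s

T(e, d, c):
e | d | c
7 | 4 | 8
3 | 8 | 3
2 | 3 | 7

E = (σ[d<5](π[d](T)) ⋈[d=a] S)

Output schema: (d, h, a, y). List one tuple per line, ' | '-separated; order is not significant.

Per-node cardinality:
  T → 3
  π[d](T) → 3
  σ[d<5](π[d](T)) → 2
  S → 4
  (σ[d<5](π[d](T)) ⋈[d=a] S) → 1

== RESULT ==
d | h | a | y
4 | 5 | 4 | t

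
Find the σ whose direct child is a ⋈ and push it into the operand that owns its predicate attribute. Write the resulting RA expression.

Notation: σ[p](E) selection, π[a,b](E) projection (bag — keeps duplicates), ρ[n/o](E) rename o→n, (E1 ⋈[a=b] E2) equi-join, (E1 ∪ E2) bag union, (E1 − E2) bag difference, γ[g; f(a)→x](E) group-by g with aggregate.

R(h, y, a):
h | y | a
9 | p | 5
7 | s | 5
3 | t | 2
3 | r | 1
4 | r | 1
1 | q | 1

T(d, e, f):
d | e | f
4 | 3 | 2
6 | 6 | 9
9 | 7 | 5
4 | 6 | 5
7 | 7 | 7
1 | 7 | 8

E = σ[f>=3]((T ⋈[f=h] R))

σ filters on f, owned by the left side.
E' = (σ[f>=3](T) ⋈[f=h] R)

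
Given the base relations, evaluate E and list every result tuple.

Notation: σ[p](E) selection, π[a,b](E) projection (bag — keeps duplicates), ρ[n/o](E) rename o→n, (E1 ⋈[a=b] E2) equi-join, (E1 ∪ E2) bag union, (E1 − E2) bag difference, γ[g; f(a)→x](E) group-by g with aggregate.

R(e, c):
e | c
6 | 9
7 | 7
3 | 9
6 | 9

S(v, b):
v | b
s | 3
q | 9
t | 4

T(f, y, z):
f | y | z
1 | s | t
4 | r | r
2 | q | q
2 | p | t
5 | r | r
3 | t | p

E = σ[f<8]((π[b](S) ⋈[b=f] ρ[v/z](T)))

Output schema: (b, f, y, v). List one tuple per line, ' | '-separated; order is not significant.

Per-node cardinality:
  S → 3
  π[b](S) → 3
  T → 6
  ρ[v/z](T) → 6
  (π[b](S) ⋈[b=f] ρ[v/z](T)) → 2
  σ[f<8]((π[b](S) ⋈[b=f] ρ[v/z](T))) → 2

== RESULT ==
b | f | y | v
3 | 3 | t | p
4 | 4 | r | r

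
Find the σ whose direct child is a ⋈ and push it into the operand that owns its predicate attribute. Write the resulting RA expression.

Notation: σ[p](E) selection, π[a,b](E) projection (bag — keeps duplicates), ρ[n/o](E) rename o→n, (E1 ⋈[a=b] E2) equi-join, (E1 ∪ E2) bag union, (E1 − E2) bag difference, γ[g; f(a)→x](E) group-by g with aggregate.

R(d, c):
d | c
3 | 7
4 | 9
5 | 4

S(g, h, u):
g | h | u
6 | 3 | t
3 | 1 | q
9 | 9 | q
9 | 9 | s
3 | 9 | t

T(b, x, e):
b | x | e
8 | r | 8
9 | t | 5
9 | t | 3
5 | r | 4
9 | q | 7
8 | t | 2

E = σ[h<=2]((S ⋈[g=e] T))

σ filters on h, owned by the left side.
E' = (σ[h<=2](S) ⋈[g=e] T)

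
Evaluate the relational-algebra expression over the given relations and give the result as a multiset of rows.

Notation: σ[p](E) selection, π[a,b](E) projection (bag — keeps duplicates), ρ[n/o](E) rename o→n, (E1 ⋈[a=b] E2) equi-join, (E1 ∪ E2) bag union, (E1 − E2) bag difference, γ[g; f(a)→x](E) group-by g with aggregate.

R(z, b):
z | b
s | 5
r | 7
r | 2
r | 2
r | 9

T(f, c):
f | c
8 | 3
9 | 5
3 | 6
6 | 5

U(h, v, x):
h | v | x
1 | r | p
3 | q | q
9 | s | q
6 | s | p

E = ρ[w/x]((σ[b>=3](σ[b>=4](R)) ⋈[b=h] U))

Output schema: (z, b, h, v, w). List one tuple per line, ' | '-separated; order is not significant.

Stepwise |·|:
  R → 5
  σ[b>=4](R) → 3
  σ[b>=3](σ[b>=4](R)) → 3
  U → 4
  (σ[b>=3](σ[b>=4](R)) ⋈[b=h] U) → 1
  ρ[w/x]((σ[b>=3](σ[b>=4](R)) ⋈[b=h] U)) → 1

== RESULT ==
z | b | h | v | w
r | 9 | 9 | s | q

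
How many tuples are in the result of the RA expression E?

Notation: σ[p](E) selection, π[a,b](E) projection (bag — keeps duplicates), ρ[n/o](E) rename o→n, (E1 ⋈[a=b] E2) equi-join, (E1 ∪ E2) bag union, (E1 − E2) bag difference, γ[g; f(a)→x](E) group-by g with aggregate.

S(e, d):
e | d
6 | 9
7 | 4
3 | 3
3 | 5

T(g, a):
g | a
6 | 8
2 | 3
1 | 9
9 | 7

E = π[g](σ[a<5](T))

Row counts bottom-up:
  T → 4
  σ[a<5](T) → 1
  π[g](σ[a<5](T)) → 1

|E| = 1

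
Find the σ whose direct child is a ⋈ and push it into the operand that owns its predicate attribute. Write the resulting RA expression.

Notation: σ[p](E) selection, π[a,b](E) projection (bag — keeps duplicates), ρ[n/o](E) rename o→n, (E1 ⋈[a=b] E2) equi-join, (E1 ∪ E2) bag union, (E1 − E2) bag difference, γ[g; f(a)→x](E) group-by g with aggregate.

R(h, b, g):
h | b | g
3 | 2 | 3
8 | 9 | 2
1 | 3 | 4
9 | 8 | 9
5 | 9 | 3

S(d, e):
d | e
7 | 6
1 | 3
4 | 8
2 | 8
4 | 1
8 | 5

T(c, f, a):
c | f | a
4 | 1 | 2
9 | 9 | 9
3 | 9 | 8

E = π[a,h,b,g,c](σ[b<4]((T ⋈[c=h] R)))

σ filters on b, owned by the right side.
E' = π[a,h,b,g,c]((T ⋈[c=h] σ[b<4](R)))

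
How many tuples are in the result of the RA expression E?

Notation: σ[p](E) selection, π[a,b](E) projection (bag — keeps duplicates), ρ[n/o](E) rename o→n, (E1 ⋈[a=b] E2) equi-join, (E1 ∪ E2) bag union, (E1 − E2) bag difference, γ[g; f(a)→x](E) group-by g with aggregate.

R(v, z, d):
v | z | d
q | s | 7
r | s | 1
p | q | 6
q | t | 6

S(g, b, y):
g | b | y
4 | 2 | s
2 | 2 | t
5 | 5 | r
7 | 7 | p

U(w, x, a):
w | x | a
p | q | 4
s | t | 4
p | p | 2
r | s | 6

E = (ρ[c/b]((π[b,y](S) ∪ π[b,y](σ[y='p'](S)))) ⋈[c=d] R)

Per-node cardinality:
  S → 4
  π[b,y](S) → 4
  S → 4
  σ[y='p'](S) → 1
  π[b,y](σ[y='p'](S)) → 1
  (π[b,y](S) ∪ π[b,y](σ[y='p'](S))) → 5
  ρ[c/b]((π[b,y](S) ∪ π[b,y](σ[y='p'](S)))) → 5
  R → 4
  (ρ[c/b]((π[b,y](S) ∪ π[b,y](σ[y='p'](S)))) ⋈[c=d] R) → 2

|E| = 2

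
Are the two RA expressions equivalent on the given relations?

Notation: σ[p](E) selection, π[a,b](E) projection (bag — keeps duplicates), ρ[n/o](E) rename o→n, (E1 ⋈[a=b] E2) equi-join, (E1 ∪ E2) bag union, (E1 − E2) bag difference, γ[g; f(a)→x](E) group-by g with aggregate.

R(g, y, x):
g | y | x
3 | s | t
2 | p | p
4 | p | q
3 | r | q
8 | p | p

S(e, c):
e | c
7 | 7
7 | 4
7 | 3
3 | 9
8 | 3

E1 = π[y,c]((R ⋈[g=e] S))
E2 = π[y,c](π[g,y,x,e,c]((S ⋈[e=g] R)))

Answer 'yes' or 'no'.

E1 subexpression sizes:
  R → 5
  S → 5
  (R ⋈[g=e] S) → 3
  π[y,c]((R ⋈[g=e] S)) → 3
E2 subexpression sizes:
  S → 5
  R → 5
  (S ⋈[e=g] R) → 3
  π[g,y,x,e,c]((S ⋈[e=g] R)) → 3
  π[y,c](π[g,y,x,e,c]((S ⋈[e=g] R))) → 3

E1 and E2 produce the same multiset:
y | c
p | 3
r | 9
s | 9

yes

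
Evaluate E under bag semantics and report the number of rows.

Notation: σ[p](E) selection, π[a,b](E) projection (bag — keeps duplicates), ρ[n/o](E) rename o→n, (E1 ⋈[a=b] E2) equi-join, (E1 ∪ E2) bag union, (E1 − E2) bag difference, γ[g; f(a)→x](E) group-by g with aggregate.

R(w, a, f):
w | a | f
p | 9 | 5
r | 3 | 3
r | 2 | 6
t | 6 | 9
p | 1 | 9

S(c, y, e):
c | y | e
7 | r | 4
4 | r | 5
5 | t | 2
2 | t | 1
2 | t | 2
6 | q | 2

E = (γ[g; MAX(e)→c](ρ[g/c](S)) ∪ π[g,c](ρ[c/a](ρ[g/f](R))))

Subexpression sizes:
  S → 6
  ρ[g/c](S) → 6
  γ[g; MAX(e)→c](ρ[g/c](S)) → 5
  R → 5
  ρ[g/f](R) → 5
  ρ[c/a](ρ[g/f](R)) → 5
  π[g,c](ρ[c/a](ρ[g/f](R))) → 5
  (γ[g; MAX(e)→c](ρ[g/c](S)) ∪ π[g,c](ρ[c/a](ρ[g/f](R)))) → 10

|E| = 10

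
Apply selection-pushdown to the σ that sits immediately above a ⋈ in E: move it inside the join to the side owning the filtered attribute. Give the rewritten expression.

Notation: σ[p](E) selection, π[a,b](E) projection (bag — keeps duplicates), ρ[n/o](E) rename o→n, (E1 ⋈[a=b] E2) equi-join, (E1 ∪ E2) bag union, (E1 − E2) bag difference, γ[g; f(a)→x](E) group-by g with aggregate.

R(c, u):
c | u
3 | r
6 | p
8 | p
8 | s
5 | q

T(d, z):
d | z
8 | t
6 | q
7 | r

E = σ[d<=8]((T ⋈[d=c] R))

σ filters on d, owned by the left side.
E' = (σ[d<=8](T) ⋈[d=c] R)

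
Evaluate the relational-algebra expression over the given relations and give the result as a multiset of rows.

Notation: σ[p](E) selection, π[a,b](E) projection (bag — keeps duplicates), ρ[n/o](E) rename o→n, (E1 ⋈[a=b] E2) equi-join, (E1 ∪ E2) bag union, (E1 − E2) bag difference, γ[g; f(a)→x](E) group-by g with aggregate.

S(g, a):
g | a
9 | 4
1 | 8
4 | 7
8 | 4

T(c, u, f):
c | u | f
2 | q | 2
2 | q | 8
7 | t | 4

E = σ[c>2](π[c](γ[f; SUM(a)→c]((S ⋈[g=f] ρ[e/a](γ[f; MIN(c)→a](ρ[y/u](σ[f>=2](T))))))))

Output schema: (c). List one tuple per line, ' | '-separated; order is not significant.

Row counts bottom-up:
  S → 4
  T → 3
  σ[f>=2](T) → 3
  ρ[y/u](σ[f>=2](T)) → 3
  γ[f; MIN(c)→a](ρ[y/u](σ[f>=2](T))) → 3
  ρ[e/a](γ[f; MIN(c)→a](ρ[y/u](σ[f>=2](T)))) → 3
  (S ⋈[g=f] ρ[e/a](γ[f; MIN(c)→a](ρ[y/u](σ[f>=2](T))))) → 2
  γ[f; SUM(a)→c]((S ⋈[g=f] ρ[e/a](γ[f; MIN(c)→a](ρ[y/u](σ[f>=2](T)))))) → 2
  π[c](γ[f; SUM(a)→c]((S ⋈[g=f] ρ[e/a](γ[f; MIN(c)→a](ρ[y/u](σ[f>=2](T))))))) → 2
  σ[c>2](π[c](γ[f; SUM(a)→c]((S ⋈[g=f] ρ[e/a](γ[f; MIN(c)→a](ρ[y/u](σ[f>=2](T)))))))) → 2

== RESULT ==
c
4
7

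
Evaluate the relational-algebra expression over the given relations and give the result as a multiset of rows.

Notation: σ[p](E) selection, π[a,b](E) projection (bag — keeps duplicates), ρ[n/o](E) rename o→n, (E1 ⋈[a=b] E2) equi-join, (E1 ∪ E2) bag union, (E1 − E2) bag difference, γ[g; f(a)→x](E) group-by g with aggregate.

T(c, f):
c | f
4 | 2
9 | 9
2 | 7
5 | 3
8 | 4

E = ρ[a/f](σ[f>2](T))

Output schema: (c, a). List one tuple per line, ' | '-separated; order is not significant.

Per-node cardinality:
  T → 5
  σ[f>2](T) → 4
  ρ[a/f](σ[f>2](T)) → 4

== RESULT ==
c | a
2 | 7
5 | 3
8 | 4
9 | 9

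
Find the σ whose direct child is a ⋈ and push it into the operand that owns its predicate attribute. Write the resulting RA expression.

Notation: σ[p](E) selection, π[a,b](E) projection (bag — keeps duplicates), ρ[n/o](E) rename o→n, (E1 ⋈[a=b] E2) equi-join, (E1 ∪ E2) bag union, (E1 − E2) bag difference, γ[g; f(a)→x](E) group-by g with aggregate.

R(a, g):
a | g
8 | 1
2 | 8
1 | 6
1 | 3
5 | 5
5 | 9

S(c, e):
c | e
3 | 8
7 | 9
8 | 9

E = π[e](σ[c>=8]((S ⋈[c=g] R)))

σ filters on c, owned by the left side.
E' = π[e]((σ[c>=8](S) ⋈[c=g] R))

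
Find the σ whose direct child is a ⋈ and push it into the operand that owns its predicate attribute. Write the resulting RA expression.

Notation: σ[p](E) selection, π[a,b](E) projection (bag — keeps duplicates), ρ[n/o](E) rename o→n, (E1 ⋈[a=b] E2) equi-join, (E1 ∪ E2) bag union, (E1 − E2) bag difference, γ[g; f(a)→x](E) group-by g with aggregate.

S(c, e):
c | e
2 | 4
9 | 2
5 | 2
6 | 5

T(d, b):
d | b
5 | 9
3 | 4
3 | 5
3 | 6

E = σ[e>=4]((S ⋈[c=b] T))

σ filters on e, owned by the left side.
E' = (σ[e>=4](S) ⋈[c=b] T)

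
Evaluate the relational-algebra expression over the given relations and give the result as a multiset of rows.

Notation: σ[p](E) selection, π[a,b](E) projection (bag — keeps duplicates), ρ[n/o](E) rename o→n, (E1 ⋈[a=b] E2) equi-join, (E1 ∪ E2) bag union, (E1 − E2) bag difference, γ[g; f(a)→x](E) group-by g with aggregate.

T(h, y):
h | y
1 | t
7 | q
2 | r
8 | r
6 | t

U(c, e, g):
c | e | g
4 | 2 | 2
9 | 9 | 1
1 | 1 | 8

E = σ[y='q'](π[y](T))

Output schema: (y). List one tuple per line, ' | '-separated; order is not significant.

Per-node cardinality:
  T → 5
  π[y](T) → 5
  σ[y='q'](π[y](T)) → 1

== RESULT ==
y
q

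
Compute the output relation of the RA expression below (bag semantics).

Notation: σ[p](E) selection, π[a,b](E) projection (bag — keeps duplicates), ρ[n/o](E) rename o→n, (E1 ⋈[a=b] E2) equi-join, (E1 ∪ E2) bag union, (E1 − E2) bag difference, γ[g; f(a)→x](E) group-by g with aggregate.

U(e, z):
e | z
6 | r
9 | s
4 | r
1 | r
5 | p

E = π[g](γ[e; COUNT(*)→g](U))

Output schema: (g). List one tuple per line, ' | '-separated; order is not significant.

Row counts bottom-up:
  U → 5
  γ[e; COUNT(*)→g](U) → 5
  π[g](γ[e; COUNT(*)→g](U)) → 5

== RESULT ==
g
1
1
1
1
1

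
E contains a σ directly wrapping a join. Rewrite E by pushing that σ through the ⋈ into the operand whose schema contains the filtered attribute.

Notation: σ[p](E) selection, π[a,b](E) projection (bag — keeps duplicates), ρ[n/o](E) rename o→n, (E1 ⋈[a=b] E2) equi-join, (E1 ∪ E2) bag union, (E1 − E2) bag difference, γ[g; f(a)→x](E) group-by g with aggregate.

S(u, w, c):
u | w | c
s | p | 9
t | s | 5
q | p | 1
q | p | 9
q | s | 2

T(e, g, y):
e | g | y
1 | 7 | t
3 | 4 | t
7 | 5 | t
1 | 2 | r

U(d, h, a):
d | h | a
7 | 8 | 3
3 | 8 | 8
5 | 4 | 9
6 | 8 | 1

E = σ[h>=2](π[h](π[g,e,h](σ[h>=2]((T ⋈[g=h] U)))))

σ filters on h, owned by the right side.
E' = σ[h>=2](π[h](π[g,e,h]((T ⋈[g=h] σ[h>=2](U)))))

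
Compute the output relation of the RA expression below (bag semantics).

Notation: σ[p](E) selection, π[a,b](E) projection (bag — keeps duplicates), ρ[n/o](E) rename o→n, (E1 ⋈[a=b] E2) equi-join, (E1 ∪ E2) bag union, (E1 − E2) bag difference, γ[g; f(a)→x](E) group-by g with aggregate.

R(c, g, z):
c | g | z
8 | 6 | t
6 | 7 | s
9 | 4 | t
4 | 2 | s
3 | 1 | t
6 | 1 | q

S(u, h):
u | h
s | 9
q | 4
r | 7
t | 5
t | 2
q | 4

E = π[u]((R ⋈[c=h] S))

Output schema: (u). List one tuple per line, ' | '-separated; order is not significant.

Row counts bottom-up:
  R → 6
  S → 6
  (R ⋈[c=h] S) → 3
  π[u]((R ⋈[c=h] S)) → 3

== RESULT ==
u
q
q
s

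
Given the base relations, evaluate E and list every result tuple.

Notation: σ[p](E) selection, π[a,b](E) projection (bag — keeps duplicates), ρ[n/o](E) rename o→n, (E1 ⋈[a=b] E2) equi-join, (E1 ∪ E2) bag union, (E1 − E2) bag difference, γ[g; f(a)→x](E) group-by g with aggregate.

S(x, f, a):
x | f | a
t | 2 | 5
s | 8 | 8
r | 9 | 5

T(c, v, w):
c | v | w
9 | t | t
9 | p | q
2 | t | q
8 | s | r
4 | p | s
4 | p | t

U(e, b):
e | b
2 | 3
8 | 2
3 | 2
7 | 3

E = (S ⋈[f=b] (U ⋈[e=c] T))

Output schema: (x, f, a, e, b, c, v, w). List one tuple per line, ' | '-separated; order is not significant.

Per-node cardinality:
  S → 3
  U → 4
  T → 6
  (U ⋈[e=c] T) → 2
  (S ⋈[f=b] (U ⋈[e=c] T)) → 1

== RESULT ==
x | f | a | e | b | c | v | w
t | 2 | 5 | 8 | 2 | 8 | s | r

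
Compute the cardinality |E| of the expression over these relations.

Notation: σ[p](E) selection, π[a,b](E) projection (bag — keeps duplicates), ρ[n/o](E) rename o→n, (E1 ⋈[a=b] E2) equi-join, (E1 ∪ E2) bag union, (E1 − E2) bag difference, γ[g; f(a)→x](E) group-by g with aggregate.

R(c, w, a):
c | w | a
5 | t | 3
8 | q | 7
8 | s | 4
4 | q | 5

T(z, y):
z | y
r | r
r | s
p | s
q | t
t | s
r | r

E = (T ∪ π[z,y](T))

Per-node cardinality:
  T → 6
  T → 6
  π[z,y](T) → 6
  (T ∪ π[z,y](T)) → 12

|E| = 12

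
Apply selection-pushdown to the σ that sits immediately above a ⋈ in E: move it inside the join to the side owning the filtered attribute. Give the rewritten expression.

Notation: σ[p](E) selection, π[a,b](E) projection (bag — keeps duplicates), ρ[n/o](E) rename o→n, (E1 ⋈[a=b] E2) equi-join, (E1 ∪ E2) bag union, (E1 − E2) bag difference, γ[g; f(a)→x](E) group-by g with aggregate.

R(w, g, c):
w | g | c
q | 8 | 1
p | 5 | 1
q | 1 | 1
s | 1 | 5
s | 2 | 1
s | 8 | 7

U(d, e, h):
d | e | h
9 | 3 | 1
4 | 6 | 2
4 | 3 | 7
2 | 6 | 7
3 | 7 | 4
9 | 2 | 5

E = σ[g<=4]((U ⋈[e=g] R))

σ filters on g, owned by the right side.
E' = (U ⋈[e=g] σ[g<=4](R))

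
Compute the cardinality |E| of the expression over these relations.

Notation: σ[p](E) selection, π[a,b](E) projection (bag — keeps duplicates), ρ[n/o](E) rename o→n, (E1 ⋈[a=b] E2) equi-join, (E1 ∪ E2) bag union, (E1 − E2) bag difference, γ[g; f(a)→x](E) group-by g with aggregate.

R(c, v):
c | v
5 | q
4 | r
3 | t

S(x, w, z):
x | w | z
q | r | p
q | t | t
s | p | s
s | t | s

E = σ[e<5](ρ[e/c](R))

Stepwise |·|:
  R → 3
  ρ[e/c](R) → 3
  σ[e<5](ρ[e/c](R)) → 2

|E| = 2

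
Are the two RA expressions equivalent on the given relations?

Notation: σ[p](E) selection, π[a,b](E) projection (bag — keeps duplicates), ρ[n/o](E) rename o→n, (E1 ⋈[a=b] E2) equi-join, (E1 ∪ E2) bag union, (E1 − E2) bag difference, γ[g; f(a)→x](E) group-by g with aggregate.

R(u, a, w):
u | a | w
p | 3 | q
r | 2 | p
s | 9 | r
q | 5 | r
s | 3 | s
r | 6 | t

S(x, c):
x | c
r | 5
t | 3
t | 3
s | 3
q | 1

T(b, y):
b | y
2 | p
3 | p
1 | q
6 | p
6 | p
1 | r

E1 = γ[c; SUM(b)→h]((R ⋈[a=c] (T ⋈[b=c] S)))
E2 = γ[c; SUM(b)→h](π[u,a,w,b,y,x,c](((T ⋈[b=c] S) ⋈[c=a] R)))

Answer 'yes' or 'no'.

E1 row counts bottom-up:
  R → 6
  T → 6
  S → 5
  (T ⋈[b=c] S) → 5
  (R ⋈[a=c] (T ⋈[b=c] S)) → 6
  γ[c; SUM(b)→h]((R ⋈[a=c] (T ⋈[b=c] S))) → 1
E2 row counts bottom-up:
  T → 6
  S → 5
  (T ⋈[b=c] S) → 5
  R → 6
  ((T ⋈[b=c] S) ⋈[c=a] R) → 6
  π[u,a,w,b,y,x,c](((T ⋈[b=c] S) ⋈[c=a] R)) → 6
  γ[c; SUM(b)→h](π[u,a,w,b,y,x,c](((T ⋈[b=c] S) ⋈[c=a] R))) → 1

E1 and E2 produce the same multiset:
c | h
3 | 18

yes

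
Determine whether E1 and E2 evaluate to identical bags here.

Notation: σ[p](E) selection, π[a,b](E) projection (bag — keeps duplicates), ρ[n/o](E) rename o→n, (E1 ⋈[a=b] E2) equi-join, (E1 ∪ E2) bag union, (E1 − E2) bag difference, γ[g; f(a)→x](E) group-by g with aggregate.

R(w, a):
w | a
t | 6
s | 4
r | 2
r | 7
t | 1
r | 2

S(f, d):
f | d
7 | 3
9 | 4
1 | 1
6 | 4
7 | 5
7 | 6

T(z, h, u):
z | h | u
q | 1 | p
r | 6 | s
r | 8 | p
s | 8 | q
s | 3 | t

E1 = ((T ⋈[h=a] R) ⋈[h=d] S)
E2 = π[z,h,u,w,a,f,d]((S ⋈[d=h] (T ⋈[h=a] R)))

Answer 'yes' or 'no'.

E1 subexpression sizes:
  T → 5
  R → 6
  (T ⋈[h=a] R) → 2
  S → 6
  ((T ⋈[h=a] R) ⋈[h=d] S) → 2
E2 subexpression sizes:
  S → 6
  T → 5
  R → 6
  (T ⋈[h=a] R) → 2
  (S ⋈[d=h] (T ⋈[h=a] R)) → 2
  π[z,h,u,w,a,f,d]((S ⋈[d=h] (T ⋈[h=a] R))) → 2

E1 and E2 produce the same multiset:
z | h | u | w | a | f | d
q | 1 | p | t | 1 | 1 | 1
r | 6 | s | t | 6 | 7 | 6

yes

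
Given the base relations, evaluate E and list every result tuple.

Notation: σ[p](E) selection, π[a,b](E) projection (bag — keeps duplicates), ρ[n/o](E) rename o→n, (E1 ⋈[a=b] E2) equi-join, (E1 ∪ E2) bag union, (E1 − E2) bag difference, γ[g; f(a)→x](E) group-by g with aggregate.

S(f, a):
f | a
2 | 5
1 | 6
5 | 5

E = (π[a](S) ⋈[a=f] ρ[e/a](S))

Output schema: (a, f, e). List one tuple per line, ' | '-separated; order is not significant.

Subexpression sizes:
  S → 3
  π[a](S) → 3
  S → 3
  ρ[e/a](S) → 3
  (π[a](S) ⋈[a=f] ρ[e/a](S)) → 2

== RESULT ==
a | f | e
5 | 5 | 5
5 | 5 | 5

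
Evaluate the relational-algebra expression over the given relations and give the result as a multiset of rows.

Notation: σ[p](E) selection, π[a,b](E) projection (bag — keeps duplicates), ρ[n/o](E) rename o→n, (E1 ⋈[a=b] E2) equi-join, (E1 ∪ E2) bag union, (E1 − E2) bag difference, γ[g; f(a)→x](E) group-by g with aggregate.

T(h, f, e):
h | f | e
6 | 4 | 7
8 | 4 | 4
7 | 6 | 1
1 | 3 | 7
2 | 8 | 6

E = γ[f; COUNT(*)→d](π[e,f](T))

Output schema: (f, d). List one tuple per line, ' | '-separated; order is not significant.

Stepwise |·|:
  T → 5
  π[e,f](T) → 5
  γ[f; COUNT(*)→d](π[e,f](T)) → 4

== RESULT ==
f | d
3 | 1
4 | 2
6 | 1
8 | 1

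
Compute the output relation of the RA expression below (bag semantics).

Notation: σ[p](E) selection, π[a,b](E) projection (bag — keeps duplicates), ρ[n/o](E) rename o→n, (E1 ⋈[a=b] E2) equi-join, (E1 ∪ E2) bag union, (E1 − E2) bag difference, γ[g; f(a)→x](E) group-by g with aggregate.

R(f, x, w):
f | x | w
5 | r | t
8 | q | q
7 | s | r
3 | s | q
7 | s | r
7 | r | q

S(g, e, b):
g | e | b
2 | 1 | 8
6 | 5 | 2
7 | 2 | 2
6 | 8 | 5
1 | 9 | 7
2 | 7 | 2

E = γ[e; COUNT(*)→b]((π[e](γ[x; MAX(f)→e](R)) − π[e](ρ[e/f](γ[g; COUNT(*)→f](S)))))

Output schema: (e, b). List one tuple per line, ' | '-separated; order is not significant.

Row counts bottom-up:
  R → 6
  γ[x; MAX(f)→e](R) → 3
  π[e](γ[x; MAX(f)→e](R)) → 3
  S → 6
  γ[g; COUNT(*)→f](S) → 4
  ρ[e/f](γ[g; COUNT(*)→f](S)) → 4
  π[e](ρ[e/f](γ[g; COUNT(*)→f](S))) → 4
  (π[e](γ[x; MAX(f)→e](R)) − π[e](ρ[e/f](γ[g; COUNT(*)→f](S)))) → 3
  γ[e; COUNT(*)→b]((π[e](γ[x; MAX(f)→e](R)) − π[e](ρ[e/f](γ[g; COUNT(*)→f](S))))) → 2

== RESULT ==
e | b
7 | 2
8 | 1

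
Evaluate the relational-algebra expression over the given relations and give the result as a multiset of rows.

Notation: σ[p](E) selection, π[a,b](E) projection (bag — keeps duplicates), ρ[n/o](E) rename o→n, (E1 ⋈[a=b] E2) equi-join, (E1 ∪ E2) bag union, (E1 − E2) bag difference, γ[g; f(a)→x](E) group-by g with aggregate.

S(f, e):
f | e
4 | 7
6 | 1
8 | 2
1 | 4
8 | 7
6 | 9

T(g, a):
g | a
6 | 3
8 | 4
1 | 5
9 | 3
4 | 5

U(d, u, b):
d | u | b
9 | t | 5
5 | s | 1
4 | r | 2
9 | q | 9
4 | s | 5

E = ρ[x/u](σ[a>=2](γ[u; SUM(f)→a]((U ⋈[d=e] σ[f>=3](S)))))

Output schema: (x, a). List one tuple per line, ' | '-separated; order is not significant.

Per-node cardinality:
  U → 5
  S → 6
  σ[f>=3](S) → 5
  (U ⋈[d=e] σ[f>=3](S)) → 2
  γ[u; SUM(f)→a]((U ⋈[d=e] σ[f>=3](S))) → 2
  σ[a>=2](γ[u; SUM(f)→a]((U ⋈[d=e] σ[f>=3](S)))) → 2
  ρ[x/u](σ[a>=2](γ[u; SUM(f)→a]((U ⋈[d=e] σ[f>=3](S))))) → 2

== RESULT ==
x | a
q | 6
t | 6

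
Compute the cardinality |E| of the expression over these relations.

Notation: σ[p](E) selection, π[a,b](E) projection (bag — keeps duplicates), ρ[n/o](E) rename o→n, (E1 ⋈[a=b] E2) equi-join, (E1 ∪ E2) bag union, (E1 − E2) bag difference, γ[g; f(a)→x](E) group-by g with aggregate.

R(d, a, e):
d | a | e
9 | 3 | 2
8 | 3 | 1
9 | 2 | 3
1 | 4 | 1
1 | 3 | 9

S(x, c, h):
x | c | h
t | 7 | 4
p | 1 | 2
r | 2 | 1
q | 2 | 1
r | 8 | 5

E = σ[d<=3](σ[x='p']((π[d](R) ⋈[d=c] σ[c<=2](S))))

Row counts bottom-up:
  R → 5
  π[d](R) → 5
  S → 5
  σ[c<=2](S) → 3
  (π[d](R) ⋈[d=c] σ[c<=2](S)) → 2
  σ[x='p']((π[d](R) ⋈[d=c] σ[c<=2](S))) → 2
  σ[d<=3](σ[x='p']((π[d](R) ⋈[d=c] σ[c<=2](S)))) → 2

|E| = 2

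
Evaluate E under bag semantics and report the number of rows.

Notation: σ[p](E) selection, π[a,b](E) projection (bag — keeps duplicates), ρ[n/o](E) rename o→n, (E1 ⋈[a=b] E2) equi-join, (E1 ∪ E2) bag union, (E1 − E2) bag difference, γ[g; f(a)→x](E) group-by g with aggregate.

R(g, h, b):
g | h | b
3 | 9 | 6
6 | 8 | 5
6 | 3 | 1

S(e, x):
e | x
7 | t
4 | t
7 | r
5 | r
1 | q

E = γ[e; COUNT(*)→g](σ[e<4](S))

Per-node cardinality:
  S → 5
  σ[e<4](S) → 1
  γ[e; COUNT(*)→g](σ[e<4](S)) → 1

|E| = 1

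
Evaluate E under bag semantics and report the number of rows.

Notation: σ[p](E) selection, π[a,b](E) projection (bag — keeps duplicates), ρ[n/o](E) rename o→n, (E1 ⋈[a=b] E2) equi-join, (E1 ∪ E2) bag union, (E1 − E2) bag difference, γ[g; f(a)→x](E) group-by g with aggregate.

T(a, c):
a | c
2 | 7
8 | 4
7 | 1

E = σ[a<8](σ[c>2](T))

Stepwise |·|:
  T → 3
  σ[c>2](T) → 2
  σ[a<8](σ[c>2](T)) → 1

|E| = 1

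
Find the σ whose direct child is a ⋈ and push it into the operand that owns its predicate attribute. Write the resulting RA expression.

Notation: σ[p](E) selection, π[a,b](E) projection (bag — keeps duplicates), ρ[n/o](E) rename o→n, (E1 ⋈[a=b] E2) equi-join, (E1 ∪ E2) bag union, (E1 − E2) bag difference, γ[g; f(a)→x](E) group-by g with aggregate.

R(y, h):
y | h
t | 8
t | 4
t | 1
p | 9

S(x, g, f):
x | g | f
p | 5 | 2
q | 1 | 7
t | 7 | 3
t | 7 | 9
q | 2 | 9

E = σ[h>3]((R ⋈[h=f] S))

σ filters on h, owned by the left side.
E' = (σ[h>3](R) ⋈[h=f] S)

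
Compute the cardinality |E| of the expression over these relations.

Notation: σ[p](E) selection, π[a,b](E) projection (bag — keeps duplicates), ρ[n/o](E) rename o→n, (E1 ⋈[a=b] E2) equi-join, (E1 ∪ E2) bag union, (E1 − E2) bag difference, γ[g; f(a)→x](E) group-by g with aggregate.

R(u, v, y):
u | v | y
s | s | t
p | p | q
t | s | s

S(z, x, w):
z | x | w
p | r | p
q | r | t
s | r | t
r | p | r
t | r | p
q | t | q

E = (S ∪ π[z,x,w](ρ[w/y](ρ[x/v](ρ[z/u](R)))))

Per-node cardinality:
  S → 6
  R → 3
  ρ[z/u](R) → 3
  ρ[x/v](ρ[z/u](R)) → 3
  ρ[w/y](ρ[x/v](ρ[z/u](R))) → 3
  π[z,x,w](ρ[w/y](ρ[x/v](ρ[z/u](R)))) → 3
  (S ∪ π[z,x,w](ρ[w/y](ρ[x/v](ρ[z/u](R))))) → 9

|E| = 9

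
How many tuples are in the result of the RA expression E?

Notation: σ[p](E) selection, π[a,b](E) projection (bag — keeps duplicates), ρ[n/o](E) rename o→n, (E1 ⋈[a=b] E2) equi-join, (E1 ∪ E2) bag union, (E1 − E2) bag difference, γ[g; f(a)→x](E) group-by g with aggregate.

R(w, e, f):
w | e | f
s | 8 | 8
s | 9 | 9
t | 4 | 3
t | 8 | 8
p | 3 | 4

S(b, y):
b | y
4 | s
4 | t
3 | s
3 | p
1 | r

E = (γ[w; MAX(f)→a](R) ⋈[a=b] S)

Stepwise |·|:
  R → 5
  γ[w; MAX(f)→a](R) → 3
  S → 5
  (γ[w; MAX(f)→a](R) ⋈[a=b] S) → 2

|E| = 2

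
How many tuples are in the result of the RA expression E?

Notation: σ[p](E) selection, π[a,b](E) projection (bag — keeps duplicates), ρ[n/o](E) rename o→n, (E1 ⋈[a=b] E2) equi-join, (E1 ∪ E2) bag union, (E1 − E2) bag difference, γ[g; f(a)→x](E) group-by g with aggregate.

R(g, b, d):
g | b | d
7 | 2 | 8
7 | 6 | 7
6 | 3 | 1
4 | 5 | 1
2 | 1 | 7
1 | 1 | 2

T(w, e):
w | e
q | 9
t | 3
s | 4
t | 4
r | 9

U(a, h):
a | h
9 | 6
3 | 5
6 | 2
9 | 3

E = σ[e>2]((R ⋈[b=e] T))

Stepwise |·|:
  R → 6
  T → 5
  (R ⋈[b=e] T) → 1
  σ[e>2]((R ⋈[b=e] T)) → 1

|E| = 1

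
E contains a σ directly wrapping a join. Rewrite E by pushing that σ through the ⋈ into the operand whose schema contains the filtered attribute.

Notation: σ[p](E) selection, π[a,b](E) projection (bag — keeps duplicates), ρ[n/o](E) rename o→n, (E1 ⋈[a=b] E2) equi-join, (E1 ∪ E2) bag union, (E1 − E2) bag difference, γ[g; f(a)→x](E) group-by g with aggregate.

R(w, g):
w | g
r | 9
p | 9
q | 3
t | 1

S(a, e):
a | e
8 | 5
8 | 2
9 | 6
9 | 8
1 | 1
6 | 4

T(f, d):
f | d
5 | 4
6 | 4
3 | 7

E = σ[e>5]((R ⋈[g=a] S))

σ filters on e, owned by the right side.
E' = (R ⋈[g=a] σ[e>5](S))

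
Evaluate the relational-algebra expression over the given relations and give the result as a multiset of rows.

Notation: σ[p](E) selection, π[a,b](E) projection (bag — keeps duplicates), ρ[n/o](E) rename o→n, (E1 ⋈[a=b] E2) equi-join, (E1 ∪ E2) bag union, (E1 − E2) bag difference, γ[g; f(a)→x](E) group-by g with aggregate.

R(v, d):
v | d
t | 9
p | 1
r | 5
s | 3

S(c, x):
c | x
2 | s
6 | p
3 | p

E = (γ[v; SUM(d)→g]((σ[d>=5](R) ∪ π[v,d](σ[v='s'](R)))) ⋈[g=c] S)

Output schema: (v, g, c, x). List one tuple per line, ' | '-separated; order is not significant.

Row counts bottom-up:
  R → 4
  σ[d>=5](R) → 2
  R → 4
  σ[v='s'](R) → 1
  π[v,d](σ[v='s'](R)) → 1
  (σ[d>=5](R) ∪ π[v,d](σ[v='s'](R))) → 3
  γ[v; SUM(d)→g]((σ[d>=5](R) ∪ π[v,d](σ[v='s'](R)))) → 3
  S → 3
  (γ[v; SUM(d)→g]((σ[d>=5](R) ∪ π[v,d](σ[v='s'](R)))) ⋈[g=c] S) → 1

== RESULT ==
v | g | c | x
s | 3 | 3 | p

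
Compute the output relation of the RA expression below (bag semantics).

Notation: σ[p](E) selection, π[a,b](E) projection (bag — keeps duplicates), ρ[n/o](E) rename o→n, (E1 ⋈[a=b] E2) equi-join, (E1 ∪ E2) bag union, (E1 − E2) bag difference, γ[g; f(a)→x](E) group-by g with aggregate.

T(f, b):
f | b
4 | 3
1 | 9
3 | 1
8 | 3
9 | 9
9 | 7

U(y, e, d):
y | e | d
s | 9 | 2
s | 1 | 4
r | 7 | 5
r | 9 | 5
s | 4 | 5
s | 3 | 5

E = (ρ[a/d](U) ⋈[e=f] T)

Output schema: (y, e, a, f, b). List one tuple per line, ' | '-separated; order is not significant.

Subexpression sizes:
  U → 6
  ρ[a/d](U) → 6
  T → 6
  (ρ[a/d](U) ⋈[e=f] T) → 7

== RESULT ==
y | e | a | f | b
r | 9 | 5 | 9 | 7
r | 9 | 5 | 9 | 9
s | 1 | 4 | 1 | 9
s | 3 | 5 | 3 | 1
s | 4 | 5 | 4 | 3
s | 9 | 2 | 9 | 7
s | 9 | 2 | 9 | 9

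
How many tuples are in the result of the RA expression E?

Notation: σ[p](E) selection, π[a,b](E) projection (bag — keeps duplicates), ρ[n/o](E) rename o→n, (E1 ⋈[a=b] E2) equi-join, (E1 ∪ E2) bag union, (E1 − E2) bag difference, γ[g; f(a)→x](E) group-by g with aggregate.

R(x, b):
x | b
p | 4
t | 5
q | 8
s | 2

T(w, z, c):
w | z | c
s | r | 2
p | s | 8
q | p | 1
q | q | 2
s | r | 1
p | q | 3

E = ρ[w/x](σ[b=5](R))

Row counts bottom-up:
  R → 4
  σ[b=5](R) → 1
  ρ[w/x](σ[b=5](R)) → 1

|E| = 1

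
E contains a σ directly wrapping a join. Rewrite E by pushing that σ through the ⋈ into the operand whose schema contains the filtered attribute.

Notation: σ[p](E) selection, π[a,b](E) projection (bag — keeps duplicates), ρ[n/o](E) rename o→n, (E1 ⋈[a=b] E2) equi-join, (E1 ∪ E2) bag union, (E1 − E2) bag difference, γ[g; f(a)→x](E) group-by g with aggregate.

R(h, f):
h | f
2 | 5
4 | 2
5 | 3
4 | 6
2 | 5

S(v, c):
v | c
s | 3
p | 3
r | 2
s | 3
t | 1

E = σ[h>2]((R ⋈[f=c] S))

σ filters on h, owned by the left side.
E' = (σ[h>2](R) ⋈[f=c] S)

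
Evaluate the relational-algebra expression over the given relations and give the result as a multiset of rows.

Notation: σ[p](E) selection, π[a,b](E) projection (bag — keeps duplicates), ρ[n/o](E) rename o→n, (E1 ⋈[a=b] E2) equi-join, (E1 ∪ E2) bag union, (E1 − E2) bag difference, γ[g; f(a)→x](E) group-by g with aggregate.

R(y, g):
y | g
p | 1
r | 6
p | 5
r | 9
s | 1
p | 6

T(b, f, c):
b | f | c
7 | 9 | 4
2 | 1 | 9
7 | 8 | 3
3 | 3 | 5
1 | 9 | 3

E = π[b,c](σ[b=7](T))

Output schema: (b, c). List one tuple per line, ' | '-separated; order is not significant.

Row counts bottom-up:
  T → 5
  σ[b=7](T) → 2
  π[b,c](σ[b=7](T)) → 2

== RESULT ==
b | c
7 | 3
7 | 4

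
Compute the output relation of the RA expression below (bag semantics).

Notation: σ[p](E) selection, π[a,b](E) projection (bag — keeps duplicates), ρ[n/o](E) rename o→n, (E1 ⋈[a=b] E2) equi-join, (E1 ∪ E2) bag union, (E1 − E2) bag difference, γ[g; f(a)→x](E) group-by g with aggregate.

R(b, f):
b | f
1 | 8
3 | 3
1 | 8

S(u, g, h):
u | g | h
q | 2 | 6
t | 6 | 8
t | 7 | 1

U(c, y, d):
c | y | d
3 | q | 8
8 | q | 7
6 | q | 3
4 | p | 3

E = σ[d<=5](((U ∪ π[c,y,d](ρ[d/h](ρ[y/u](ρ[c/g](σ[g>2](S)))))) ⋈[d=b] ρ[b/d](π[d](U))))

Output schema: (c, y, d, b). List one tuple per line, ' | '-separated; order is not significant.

Stepwise |·|:
  U → 4
  S → 3
  σ[g>2](S) → 2
  ρ[c/g](σ[g>2](S)) → 2
  ρ[y/u](ρ[c/g](σ[g>2](S))) → 2
  ρ[d/h](ρ[y/u](ρ[c/g](σ[g>2](S)))) → 2
  π[c,y,d](ρ[d/h](ρ[y/u](ρ[c/g](σ[g>2](S))))) → 2
  (U ∪ π[c,y,d](ρ[d/h](ρ[y/u](ρ[c/g](σ[g>2](S)))))) → 6
  U → 4
  π[d](U) → 4
  ρ[b/d](π[d](U)) → 4
  ((U ∪ π[c,y,d](ρ[d/h](ρ[y/u](ρ[c/g](σ[g>2](S)))))) ⋈[d=b] ρ[b/d](π[d](U))) → 7
  σ[d<=5](((U ∪ π[c,y,d](ρ[d/h](ρ[y/u](ρ[c/g](σ[g>2](S)))))) ⋈[d=b] ρ[b/d](π[d](U)))) → 4

== RESULT ==
c | y | d | b
4 | p | 3 | 3
4 | p | 3 | 3
6 | q | 3 | 3
6 | q | 3 | 3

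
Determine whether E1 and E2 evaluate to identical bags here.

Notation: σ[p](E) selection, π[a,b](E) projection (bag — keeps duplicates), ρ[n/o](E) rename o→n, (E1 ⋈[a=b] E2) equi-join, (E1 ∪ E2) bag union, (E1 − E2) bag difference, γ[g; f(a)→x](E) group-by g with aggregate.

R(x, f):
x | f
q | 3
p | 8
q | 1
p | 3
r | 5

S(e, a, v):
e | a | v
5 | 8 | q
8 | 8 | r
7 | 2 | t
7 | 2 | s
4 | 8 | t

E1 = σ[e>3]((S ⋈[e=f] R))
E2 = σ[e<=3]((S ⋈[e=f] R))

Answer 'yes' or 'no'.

E1 row counts bottom-up:
  S → 5
  R → 5
  (S ⋈[e=f] R) → 2
  σ[e>3]((S ⋈[e=f] R)) → 2
E2 row counts bottom-up:
  S → 5
  R → 5
  (S ⋈[e=f] R) → 2
  σ[e<=3]((S ⋈[e=f] R)) → 0

E1 result:
e | a | v | x | f
5 | 8 | q | r | 5
8 | 8 | r | p | 8
E2 result:
e | a | v | x | f
(0 rows)
Witness: (8, 8, 'r', 'p', 8) appears 1× in E1 but 0× in E2.

no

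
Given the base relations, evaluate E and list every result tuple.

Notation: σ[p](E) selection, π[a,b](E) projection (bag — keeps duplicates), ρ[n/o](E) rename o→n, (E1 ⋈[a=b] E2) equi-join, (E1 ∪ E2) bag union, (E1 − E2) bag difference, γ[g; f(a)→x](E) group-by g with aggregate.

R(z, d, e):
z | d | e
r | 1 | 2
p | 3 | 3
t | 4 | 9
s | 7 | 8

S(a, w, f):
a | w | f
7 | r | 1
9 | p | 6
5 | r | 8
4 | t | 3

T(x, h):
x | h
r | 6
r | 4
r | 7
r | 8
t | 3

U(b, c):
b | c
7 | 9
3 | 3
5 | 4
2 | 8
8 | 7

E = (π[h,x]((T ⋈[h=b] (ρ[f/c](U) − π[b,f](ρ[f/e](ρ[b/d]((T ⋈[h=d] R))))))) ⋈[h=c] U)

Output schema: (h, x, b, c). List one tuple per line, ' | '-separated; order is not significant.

Per-node cardinality:
  T → 5
  U → 5
  ρ[f/c](U) → 5
  T → 5
  R → 4
  (T ⋈[h=d] R) → 3
  ρ[b/d]((T ⋈[h=d] R)) → 3
  ρ[f/e](ρ[b/d]((T ⋈[h=d] R))) → 3
  π[b,f](ρ[f/e](ρ[b/d]((T ⋈[h=d] R)))) → 3
  (ρ[f/c](U) − π[b,f](ρ[f/e](ρ[b/d]((T ⋈[h=d] R))))) → 4
  (T ⋈[h=b] (ρ[f/c](U) − π[b,f](ρ[f/e](ρ[b/d]((T ⋈[h=d] R)))))) → 2
  π[h,x]((T ⋈[h=b] (ρ[f/c](U) − π[b,f](ρ[f/e](ρ[b/d]((T ⋈[h=d] R))))))) → 2
  U → 5
  (π[h,x]((T ⋈[h=b] (ρ[f/c](U) − π[b,f](ρ[f/e](ρ[b/d]((T ⋈[h=d] R))))))) ⋈[h=c] U) → 2

== RESULT ==
h | x | b | c
7 | r | 8 | 7
8 | r | 2 | 8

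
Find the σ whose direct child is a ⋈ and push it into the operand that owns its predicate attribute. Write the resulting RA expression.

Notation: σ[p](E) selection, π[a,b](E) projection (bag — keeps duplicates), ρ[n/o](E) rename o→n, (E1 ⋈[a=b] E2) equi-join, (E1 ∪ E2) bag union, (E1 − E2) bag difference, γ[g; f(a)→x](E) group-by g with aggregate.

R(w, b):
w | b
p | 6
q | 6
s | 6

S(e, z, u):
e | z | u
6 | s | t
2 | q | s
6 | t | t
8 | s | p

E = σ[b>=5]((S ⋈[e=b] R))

σ filters on b, owned by the right side.
E' = (S ⋈[e=b] σ[b>=5](R))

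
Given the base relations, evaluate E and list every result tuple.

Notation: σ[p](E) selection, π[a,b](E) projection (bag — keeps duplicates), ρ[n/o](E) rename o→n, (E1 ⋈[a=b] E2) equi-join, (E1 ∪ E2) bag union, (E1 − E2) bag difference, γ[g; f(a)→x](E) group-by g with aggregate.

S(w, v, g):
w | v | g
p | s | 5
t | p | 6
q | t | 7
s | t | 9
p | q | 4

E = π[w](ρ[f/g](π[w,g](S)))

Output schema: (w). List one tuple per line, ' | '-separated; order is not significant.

Per-node cardinality:
  S → 5
  π[w,g](S) → 5
  ρ[f/g](π[w,g](S)) → 5
  π[w](ρ[f/g](π[w,g](S))) → 5

== RESULT ==
w
p
p
q
s
t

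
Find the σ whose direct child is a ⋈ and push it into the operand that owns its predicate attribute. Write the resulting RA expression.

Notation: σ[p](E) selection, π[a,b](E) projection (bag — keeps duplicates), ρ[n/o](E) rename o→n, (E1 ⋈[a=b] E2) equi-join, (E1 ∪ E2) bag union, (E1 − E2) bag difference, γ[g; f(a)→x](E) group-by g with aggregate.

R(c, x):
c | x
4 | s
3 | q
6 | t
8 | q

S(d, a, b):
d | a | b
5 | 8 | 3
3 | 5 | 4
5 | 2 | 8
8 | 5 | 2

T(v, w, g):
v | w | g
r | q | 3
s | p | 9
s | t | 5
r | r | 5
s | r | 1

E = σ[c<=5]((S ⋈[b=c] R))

σ filters on c, owned by the right side.
E' = (S ⋈[b=c] σ[c<=5](R))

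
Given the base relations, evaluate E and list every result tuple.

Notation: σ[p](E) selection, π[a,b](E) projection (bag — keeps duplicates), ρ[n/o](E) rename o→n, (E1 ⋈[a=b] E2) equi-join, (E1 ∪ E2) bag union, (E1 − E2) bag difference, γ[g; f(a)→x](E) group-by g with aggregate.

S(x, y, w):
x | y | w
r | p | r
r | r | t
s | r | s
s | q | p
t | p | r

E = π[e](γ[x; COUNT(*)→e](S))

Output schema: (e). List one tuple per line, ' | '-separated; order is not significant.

Subexpression sizes:
  S → 5
  γ[x; COUNT(*)→e](S) → 3
  π[e](γ[x; COUNT(*)→e](S)) → 3

== RESULT ==
e
1
2
2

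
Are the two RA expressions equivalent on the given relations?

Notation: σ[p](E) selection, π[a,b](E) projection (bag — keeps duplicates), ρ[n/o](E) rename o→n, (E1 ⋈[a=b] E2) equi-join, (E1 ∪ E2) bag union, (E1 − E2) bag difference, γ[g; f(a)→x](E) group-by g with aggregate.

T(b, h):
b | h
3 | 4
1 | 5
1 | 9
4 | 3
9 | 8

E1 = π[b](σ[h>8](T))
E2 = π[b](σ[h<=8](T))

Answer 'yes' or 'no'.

E1 stepwise |·|:
  T → 5
  σ[h>8](T) → 1
  π[b](σ[h>8](T)) → 1
E2 stepwise |·|:
  T → 5
  σ[h<=8](T) → 4
  π[b](σ[h<=8](T)) → 4

E1 result:
b
1
E2 result:
b
1
3
4
9
Witness: (3,) appears 0× in E1 but 1× in E2.

no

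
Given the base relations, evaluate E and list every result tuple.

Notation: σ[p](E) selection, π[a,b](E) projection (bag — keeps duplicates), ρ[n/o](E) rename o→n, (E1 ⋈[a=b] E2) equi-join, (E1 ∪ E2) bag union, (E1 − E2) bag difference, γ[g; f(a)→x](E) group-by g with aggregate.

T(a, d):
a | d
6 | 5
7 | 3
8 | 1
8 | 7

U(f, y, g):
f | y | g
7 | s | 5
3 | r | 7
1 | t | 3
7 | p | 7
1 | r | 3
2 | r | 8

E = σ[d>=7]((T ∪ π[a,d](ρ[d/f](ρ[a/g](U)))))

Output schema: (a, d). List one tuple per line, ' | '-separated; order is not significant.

Subexpression sizes:
  T → 4
  U → 6
  ρ[a/g](U) → 6
  ρ[d/f](ρ[a/g](U)) → 6
  π[a,d](ρ[d/f](ρ[a/g](U))) → 6
  (T ∪ π[a,d](ρ[d/f](ρ[a/g](U)))) → 10
  σ[d>=7]((T ∪ π[a,d](ρ[d/f](ρ[a/g](U))))) → 3

== RESULT ==
a | d
5 | 7
7 | 7
8 | 7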